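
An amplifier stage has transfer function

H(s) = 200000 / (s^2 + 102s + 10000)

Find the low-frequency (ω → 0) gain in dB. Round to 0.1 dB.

26.0 dB

H(0) = 200000 / 10000 = 20
20 log₁₀(20) ≈ 26.02 dB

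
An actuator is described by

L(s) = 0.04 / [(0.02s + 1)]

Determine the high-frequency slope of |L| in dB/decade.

-20 dB/decade

Each pole contributes −20 dB/decade at high frequency; each zero contributes +20 dB/decade.
Net: 0 zero(s) − 1 pole(s) → -20 dB/decade.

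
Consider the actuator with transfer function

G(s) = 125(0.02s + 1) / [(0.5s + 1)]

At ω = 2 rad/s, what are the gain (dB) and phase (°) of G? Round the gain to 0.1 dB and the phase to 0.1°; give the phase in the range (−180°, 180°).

38.9 dB, -42.7°

At ω = 2 rad/s:
zero (1 + j2·0.02) = 1 + j0.04 → |·| ≈ 1.0008, ∠ ≈ 2.29°
pole (1 + j2·0.5) = 1 + j1 → |·| ≈ 1.4142, ∠ ≈ 45.00°
|G| = 125 · 1.0008 / (1.4142) ≈ 88.46
Gain = 20 log₁₀(88.46) ≈ 38.93 dB
∠G = (2.29°) − (45.00°) = -42.71°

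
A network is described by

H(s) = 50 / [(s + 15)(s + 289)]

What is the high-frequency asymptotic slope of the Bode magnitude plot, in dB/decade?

Each pole contributes −20 dB/decade at high frequency; each zero contributes +20 dB/decade.
Net: 0 zero(s) − 2 pole(s) → -40 dB/decade.

-40 dB/decade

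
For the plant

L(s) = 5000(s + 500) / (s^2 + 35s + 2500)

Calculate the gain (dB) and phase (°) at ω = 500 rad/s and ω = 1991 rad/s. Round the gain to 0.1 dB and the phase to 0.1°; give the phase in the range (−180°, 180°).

ω = 500: 23.1 dB, -131.0°; ω = 1991: 8.3 dB, -103.1°

At s = jω = j500:
zero (s+500): 500 + j500 → |·| = √(500²+500²) = √500000 ≈ 707.11, ∠ = arctan(500/500) ≈ 45.00°
quadratic: (j500)² + 35·j500 + 2500 = -247500 + j17500 → |·| ≈ 2.4812e+05, ∠ ≈ 175.96°
|L| = 5000 · 707.11 / 2.4812e+05 ≈ 14.249
Gain = 20 log₁₀(14.249) ≈ 23.08 dB
∠L = 45.00° − 175.96° = -130.96°

At s = jω = j1991:
zero (s+500): 500 + j1991 → |·| = √(500²+1991²) = √4214081 ≈ 2052.8, ∠ = arctan(1991/500) ≈ 75.90°
quadratic: (j1991)² + 35·j1991 + 2500 = -3961581 + j69685 → |·| ≈ 3.9622e+06, ∠ ≈ 178.99°
|L| = 5000 · 2052.8 / 3.9622e+06 ≈ 2.5905
Gain = 20 log₁₀(2.5905) ≈ 8.27 dB
∠L = 75.90° − 178.99° = -103.09°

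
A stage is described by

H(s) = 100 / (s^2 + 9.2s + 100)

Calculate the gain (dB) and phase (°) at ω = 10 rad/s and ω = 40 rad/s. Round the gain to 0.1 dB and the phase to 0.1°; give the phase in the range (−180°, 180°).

ω = 10: 0.7 dB, -90.0°; ω = 40: -23.8 dB, -166.2°

At s = jω = j10:
quadratic: (j10)² + 9.2·j10 + 100 = 0 + j92 → |·| ≈ 92, ∠ ≈ 90.00°
|H| = 100 / 92 ≈ 1.087
Gain = 20 log₁₀(1.087) ≈ 0.72 dB
∠H = 0.00° − 90.00° = -90.00°

At s = jω = j40:
quadratic: (j40)² + 9.2·j40 + 100 = -1500 + j368 → |·| ≈ 1544.5, ∠ ≈ 166.22°
|H| = 100 / 1544.5 ≈ 0.064746
Gain = 20 log₁₀(0.064746) ≈ -23.78 dB
∠H = 0.00° − 166.22° = -166.22°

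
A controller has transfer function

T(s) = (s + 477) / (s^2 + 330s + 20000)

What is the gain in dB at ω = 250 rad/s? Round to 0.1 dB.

Substitute s = j250:
Numerator: (j250) + 477 = 477 + j250
Denominator: (j250)^2 + 330(j250) + 20000 = -42500 + j82500
|N| = √(477² + 250²) ≈ 538.54, ∠N ≈ 27.66°
|D| = √(42500² + 82500²) ≈ 92804, ∠D ≈ 117.26°
|T| = 538.54 / 92804 ≈ 0.005803
Gain = 20 log₁₀(0.005803) ≈ -44.73 dB

-44.7 dB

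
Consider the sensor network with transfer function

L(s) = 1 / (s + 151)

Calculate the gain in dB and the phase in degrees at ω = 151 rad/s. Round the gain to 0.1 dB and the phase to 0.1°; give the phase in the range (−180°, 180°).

At s = jω = j151:
pole (s+151): 151 + j151 → |·| = √(151²+151²) = √45602 ≈ 213.55, ∠ = arctan(151/151) ≈ 45.00°
|L| = 1 / 213.55 ≈ 0.0046827
Gain = 20 log₁₀(0.0046827) ≈ -46.59 dB
∠L = 0.00° − 45.00° = -45.00°

-46.6 dB, -45.0°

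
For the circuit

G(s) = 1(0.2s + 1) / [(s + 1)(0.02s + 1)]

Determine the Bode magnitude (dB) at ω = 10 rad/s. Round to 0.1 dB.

-13.2 dB

At ω = 10 rad/s:
zero (1 + j10·0.2) = 1 + j2 → |·| ≈ 2.2361, ∠ ≈ 63.43°
pole (1 + j10·1) = 1 + j10 → |·| ≈ 10.05, ∠ ≈ 84.29°
pole (1 + j10·0.02) = 1 + j0.2 → |·| ≈ 1.0198, ∠ ≈ 11.31°
|G| = 1 · 2.2361 / (10.05 · 1.0198) ≈ 0.21818
Gain = 20 log₁₀(0.21818) ≈ -13.22 dB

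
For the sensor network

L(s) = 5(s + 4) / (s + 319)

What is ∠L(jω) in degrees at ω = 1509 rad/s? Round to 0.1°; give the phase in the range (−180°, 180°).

11.8°

At s = jω = j1509:
zero (s+4): 4 + j1509 → |·| = √(4²+1509²) = √2277097 ≈ 1509, ∠ = arctan(1509/4) ≈ 89.85°
pole (s+319): 319 + j1509 → |·| = √(319²+1509²) = √2378842 ≈ 1542.3, ∠ = arctan(1509/319) ≈ 78.06°
∠L = 89.85° − 78.06° = 11.79°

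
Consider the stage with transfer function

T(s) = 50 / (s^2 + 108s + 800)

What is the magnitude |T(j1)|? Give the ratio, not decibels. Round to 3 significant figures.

0.0620

Substitute s = j1:
Numerator: 50 = 50 + j0
Denominator: (j1)^2 + 108(j1) + 800 = 799 + j108
|N| = √(50² + 0²) ≈ 50, ∠N ≈ 0.00°
|D| = √(799² + 108²) ≈ 806.27, ∠D ≈ 7.70°
|T| = 50 / 806.27 ≈ 0.062014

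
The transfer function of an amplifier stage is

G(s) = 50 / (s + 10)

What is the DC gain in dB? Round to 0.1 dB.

14.0 dB

G(0) = 50 / 10 = 5
20 log₁₀(5) ≈ 13.98 dB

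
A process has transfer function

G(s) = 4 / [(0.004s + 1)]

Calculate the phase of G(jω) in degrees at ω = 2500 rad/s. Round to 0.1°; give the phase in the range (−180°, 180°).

At ω = 2500 rad/s:
pole (1 + j2500·0.004) = 1 + j10 → |·| ≈ 10.05, ∠ ≈ 84.29°
∠G = (0°) − (84.29°) = -84.29°

-84.3°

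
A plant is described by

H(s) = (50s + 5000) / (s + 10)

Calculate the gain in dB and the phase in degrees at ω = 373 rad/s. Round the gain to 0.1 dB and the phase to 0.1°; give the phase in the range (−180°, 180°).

Substitute s = j373:
Numerator: 50(j373) + 5000 = 5000 + j18650
Denominator: (j373) + 10 = 10 + j373
|N| = √(5000² + 18650²) ≈ 19309, ∠N ≈ 74.99°
|D| = √(10² + 373²) ≈ 373.13, ∠D ≈ 88.46°
|H| = 19309 / 373.13 ≈ 51.749
Gain = 20 log₁₀(51.749) ≈ 34.28 dB
∠H = 74.99° − 88.46° = -13.47°

34.3 dB, -13.5°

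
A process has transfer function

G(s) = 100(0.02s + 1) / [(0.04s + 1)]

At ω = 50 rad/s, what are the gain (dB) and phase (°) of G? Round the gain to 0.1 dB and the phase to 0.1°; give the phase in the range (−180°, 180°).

36.0 dB, -18.4°

At ω = 50 rad/s:
zero (1 + j50·0.02) = 1 + j1 → |·| ≈ 1.4142, ∠ ≈ 45.00°
pole (1 + j50·0.04) = 1 + j2 → |·| ≈ 2.2361, ∠ ≈ 63.43°
|G| = 100 · 1.4142 / (2.2361) ≈ 63.244
Gain = 20 log₁₀(63.244) ≈ 36.02 dB
∠G = (45.00°) − (63.43°) = -18.43°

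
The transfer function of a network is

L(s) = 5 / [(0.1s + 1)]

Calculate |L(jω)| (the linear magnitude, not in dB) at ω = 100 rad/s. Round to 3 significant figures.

At ω = 100 rad/s:
pole (1 + j100·0.1) = 1 + j10 → |·| ≈ 10.05, ∠ ≈ 84.29°
|L| = 5 · 1 / (10.05) ≈ 0.49751

0.498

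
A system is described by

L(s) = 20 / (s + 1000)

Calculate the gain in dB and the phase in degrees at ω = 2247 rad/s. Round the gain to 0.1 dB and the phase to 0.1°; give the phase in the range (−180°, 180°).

-41.8 dB, -66.0°

At s = jω = j2247:
pole (s+1000): 1000 + j2247 → |·| = √(1000²+2247²) = √6049009 ≈ 2459.5, ∠ = arctan(2247/1000) ≈ 66.01°
|L| = 20 / 2459.5 ≈ 0.0081317
Gain = 20 log₁₀(0.0081317) ≈ -41.80 dB
∠L = 0.00° − 66.01° = -66.01°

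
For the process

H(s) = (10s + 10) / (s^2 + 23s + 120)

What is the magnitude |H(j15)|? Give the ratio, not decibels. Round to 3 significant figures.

0.417

Substitute s = j15:
Numerator: 10(j15) + 10 = 10 + j150
Denominator: (j15)^2 + 23(j15) + 120 = -105 + j345
|N| = √(10² + 150²) ≈ 150.33, ∠N ≈ 86.19°
|D| = √(105² + 345²) ≈ 360.62, ∠D ≈ 106.93°
|H| = 150.33 / 360.62 ≈ 0.41687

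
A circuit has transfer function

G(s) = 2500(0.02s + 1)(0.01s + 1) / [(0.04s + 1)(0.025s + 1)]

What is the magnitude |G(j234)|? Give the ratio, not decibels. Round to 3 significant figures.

At ω = 234 rad/s:
zero (1 + j234·0.02) = 1 + j4.68 → |·| ≈ 4.7856, ∠ ≈ 77.94°
zero (1 + j234·0.01) = 1 + j2.34 → |·| ≈ 2.5447, ∠ ≈ 66.86°
pole (1 + j234·0.04) = 1 + j9.36 → |·| ≈ 9.4133, ∠ ≈ 83.90°
pole (1 + j234·0.025) = 1 + j5.85 → |·| ≈ 5.9349, ∠ ≈ 80.30°
|G| = 2500 · 4.7856 · 2.5447 / (9.4133 · 5.9349) ≈ 544.95

545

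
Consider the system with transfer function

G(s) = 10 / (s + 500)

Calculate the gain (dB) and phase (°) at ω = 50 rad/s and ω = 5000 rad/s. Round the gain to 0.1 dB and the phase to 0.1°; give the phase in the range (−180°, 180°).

ω = 50: -34.0 dB, -5.7°; ω = 5000: -54.0 dB, -84.3°

Substitute s = j50:
Numerator: 10 = 10 + j0
Denominator: (j50) + 500 = 500 + j50
|N| = √(10² + 0²) ≈ 10, ∠N ≈ 0.00°
|D| = √(500² + 50²) ≈ 502.49, ∠D ≈ 5.71°
|G| = 10 / 502.49 ≈ 0.019901
Gain = 20 log₁₀(0.019901) ≈ -34.02 dB
∠G = 0.00° − 5.71° = -5.71°

Substitute s = j5000:
Numerator: 10 = 10 + j0
Denominator: (j5000) + 500 = 500 + j5000
|N| = √(10² + 0²) ≈ 10, ∠N ≈ 0.00°
|D| = √(500² + 5000²) ≈ 5024.9, ∠D ≈ 84.29°
|G| = 10 / 5024.9 ≈ 0.0019901
Gain = 20 log₁₀(0.0019901) ≈ -54.02 dB
∠G = 0.00° − 84.29° = -84.29°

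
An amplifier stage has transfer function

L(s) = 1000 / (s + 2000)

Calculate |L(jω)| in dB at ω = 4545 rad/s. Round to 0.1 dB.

Substitute s = j4545:
Numerator: 1000 = 1000 + j0
Denominator: (j4545) + 2000 = 2000 + j4545
|N| = √(1000² + 0²) ≈ 1000, ∠N ≈ 0.00°
|D| = √(2000² + 4545²) ≈ 4965.6, ∠D ≈ 66.25°
|L| = 1000 / 4965.6 ≈ 0.20139
Gain = 20 log₁₀(0.20139) ≈ -13.92 dB

-13.9 dB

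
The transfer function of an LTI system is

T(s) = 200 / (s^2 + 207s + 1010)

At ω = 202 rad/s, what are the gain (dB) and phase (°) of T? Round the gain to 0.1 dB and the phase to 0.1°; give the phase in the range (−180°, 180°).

Substitute s = j202:
Numerator: 200 = 200 + j0
Denominator: (j202)^2 + 207(j202) + 1010 = -39794 + j41814
|N| = √(200² + 0²) ≈ 200, ∠N ≈ 0.00°
|D| = √(39794² + 41814²) ≈ 57723, ∠D ≈ 133.58°
|T| = 200 / 57723 ≈ 0.0034648
Gain = 20 log₁₀(0.0034648) ≈ -49.21 dB
∠T = 0.00° − 133.58° = -133.58°

-49.2 dB, -133.6°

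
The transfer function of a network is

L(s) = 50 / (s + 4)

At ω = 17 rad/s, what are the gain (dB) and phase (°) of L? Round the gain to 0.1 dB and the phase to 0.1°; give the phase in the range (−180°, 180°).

Substitute s = j17:
Numerator: 50 = 50 + j0
Denominator: (j17) + 4 = 4 + j17
|N| = √(50² + 0²) ≈ 50, ∠N ≈ 0.00°
|D| = √(4² + 17²) ≈ 17.464, ∠D ≈ 76.76°
|L| = 50 / 17.464 ≈ 2.863
Gain = 20 log₁₀(2.863) ≈ 9.14 dB
∠L = 0.00° − 76.76° = -76.76°

9.1 dB, -76.8°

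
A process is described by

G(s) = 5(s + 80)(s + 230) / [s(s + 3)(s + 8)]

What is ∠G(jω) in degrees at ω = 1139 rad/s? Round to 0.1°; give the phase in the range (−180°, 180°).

At s = jω = j1139:
zero (s+80): 80 + j1139 → |·| = √(80²+1139²) = √1303721 ≈ 1141.8, ∠ = arctan(1139/80) ≈ 85.98°
zero (s+230): 230 + j1139 → |·| = √(230²+1139²) = √1350221 ≈ 1162, ∠ = arctan(1139/230) ≈ 78.58°
pole (s+3): 3 + j1139 → |·| = √(3²+1139²) = √1297330 ≈ 1139, ∠ = arctan(1139/3) ≈ 89.85°
pole (s+8): 8 + j1139 → |·| = √(8²+1139²) = √1297385 ≈ 1139, ∠ = arctan(1139/8) ≈ 89.60°
pole at origin: |s| = 1139, ∠ = 90.00° (in denominator)
∠G = 164.56° − 269.45° = -104.89°

-104.9°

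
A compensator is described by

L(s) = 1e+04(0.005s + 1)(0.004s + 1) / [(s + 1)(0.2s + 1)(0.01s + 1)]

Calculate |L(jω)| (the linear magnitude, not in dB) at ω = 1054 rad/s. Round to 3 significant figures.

0.0988

At ω = 1054 rad/s:
zero (1 + j1054·0.005) = 1 + j5.27 → |·| ≈ 5.364, ∠ ≈ 79.26°
zero (1 + j1054·0.004) = 1 + j4.216 → |·| ≈ 4.333, ∠ ≈ 76.66°
pole (1 + j1054·1) = 1 + j1054 → |·| ≈ 1054, ∠ ≈ 89.95°
pole (1 + j1054·0.2) = 1 + j210.8 → |·| ≈ 210.8, ∠ ≈ 89.73°
pole (1 + j1054·0.01) = 1 + j10.54 → |·| ≈ 10.587, ∠ ≈ 84.58°
|L| = 1e+04 · 5.364 · 4.333 / (1054 · 210.8 · 10.587) ≈ 0.098808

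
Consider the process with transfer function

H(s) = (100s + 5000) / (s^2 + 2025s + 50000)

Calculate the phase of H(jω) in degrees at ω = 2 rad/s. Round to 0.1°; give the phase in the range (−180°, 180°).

Substitute s = j2:
Numerator: 100(j2) + 5000 = 5000 + j200
Denominator: (j2)^2 + 2025(j2) + 50000 = 49996 + j4050
|N| = √(5000² + 200²) ≈ 5004, ∠N ≈ 2.29°
|D| = √(49996² + 4050²) ≈ 50160, ∠D ≈ 4.63°
∠H = 2.29° − 4.63° = -2.34°

-2.3°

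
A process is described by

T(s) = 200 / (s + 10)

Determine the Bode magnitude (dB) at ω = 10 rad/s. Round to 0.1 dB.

Substitute s = j10:
Numerator: 200 = 200 + j0
Denominator: (j10) + 10 = 10 + j10
|N| = √(200² + 0²) ≈ 200, ∠N ≈ 0.00°
|D| = √(10² + 10²) ≈ 14.142, ∠D ≈ 45.00°
|T| = 200 / 14.142 ≈ 14.142
Gain = 20 log₁₀(14.142) ≈ 23.01 dB

23.0 dB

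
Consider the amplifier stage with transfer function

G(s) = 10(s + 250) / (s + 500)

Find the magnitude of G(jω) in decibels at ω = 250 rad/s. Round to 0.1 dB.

16.0 dB

At s = jω = j250:
zero (s+250): 250 + j250 → |·| = √(250²+250²) = √125000 ≈ 353.55, ∠ = arctan(250/250) ≈ 45.00°
pole (s+500): 500 + j250 → |·| = √(500²+250²) = √312500 ≈ 559.02, ∠ = arctan(250/500) ≈ 26.57°
|G| = 10 · 353.55 / 559.02 ≈ 6.3245
Gain = 20 log₁₀(6.3245) ≈ 16.02 dB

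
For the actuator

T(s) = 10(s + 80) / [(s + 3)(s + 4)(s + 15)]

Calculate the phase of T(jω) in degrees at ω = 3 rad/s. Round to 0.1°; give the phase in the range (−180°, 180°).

At s = jω = j3:
zero (s+80): 80 + j3 → |·| = √(80²+3²) = √6409 ≈ 80.056, ∠ = arctan(3/80) ≈ 2.15°
pole (s+3): 3 + j3 → |·| = √(3²+3²) = √18 ≈ 4.2426, ∠ = arctan(3/3) ≈ 45.00°
pole (s+4): 4 + j3 → |·| = √(4²+3²) = √25 ≈ 5, ∠ = arctan(3/4) ≈ 36.87°
pole (s+15): 15 + j3 → |·| = √(15²+3²) = √234 ≈ 15.297, ∠ = arctan(3/15) ≈ 11.31°
∠T = 2.15° − 93.18° = -91.03°

-91.0°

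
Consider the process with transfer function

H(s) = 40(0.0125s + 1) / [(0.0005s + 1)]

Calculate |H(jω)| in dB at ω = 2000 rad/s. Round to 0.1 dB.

57.0 dB

At ω = 2000 rad/s:
zero (1 + j2000·0.0125) = 1 + j25 → |·| ≈ 25.02, ∠ ≈ 87.71°
pole (1 + j2000·0.0005) = 1 + j1 → |·| ≈ 1.4142, ∠ ≈ 45.00°
|H| = 40 · 25.02 / (1.4142) ≈ 707.68
Gain = 20 log₁₀(707.68) ≈ 57.00 dB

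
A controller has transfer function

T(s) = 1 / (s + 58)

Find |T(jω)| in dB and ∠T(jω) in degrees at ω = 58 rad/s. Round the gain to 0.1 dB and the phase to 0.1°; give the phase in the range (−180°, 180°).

-38.3 dB, -45.0°

At s = jω = j58:
pole (s+58): 58 + j58 → |·| = √(58²+58²) = √6728 ≈ 82.024, ∠ = arctan(58/58) ≈ 45.00°
|T| = 1 / 82.024 ≈ 0.012192
Gain = 20 log₁₀(0.012192) ≈ -38.28 dB
∠T = 0.00° − 45.00° = -45.00°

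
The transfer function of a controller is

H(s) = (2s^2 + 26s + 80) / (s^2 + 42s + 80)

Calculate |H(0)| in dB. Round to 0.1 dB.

H(0) = 80 / 80 = 1
20 log₁₀(1) ≈ 0.00 dB

0.0 dB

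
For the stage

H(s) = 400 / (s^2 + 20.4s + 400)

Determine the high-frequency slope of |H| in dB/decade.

-40 dB/decade

Each pole contributes −20 dB/decade at high frequency; each zero contributes +20 dB/decade.
Net: 0 zero(s) − 2 pole(s) → -40 dB/decade.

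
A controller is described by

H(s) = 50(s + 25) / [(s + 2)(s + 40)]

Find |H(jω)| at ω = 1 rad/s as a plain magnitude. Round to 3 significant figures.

At s = jω = j1:
zero (s+25): 25 + j1 → |·| = √(25²+1²) = √626 ≈ 25.02, ∠ = arctan(1/25) ≈ 2.29°
pole (s+2): 2 + j1 → |·| = √(2²+1²) = √5 ≈ 2.2361, ∠ = arctan(1/2) ≈ 26.57°
pole (s+40): 40 + j1 → |·| = √(40²+1²) = √1601 ≈ 40.012, ∠ = arctan(1/40) ≈ 1.43°
|H| = 50 · 25.02 / 89.471 ≈ 13.982

14.0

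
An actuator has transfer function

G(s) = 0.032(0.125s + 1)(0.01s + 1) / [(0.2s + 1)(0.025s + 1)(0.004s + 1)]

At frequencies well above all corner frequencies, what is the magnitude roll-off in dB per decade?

Each pole contributes −20 dB/decade at high frequency; each zero contributes +20 dB/decade.
Net: 2 zero(s) − 3 pole(s) → -20 dB/decade.

-20 dB/decade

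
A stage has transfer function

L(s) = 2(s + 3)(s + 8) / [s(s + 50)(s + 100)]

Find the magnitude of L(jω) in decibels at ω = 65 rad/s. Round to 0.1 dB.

At s = jω = j65:
zero (s+3): 3 + j65 → |·| = √(3²+65²) = √4234 ≈ 65.069, ∠ = arctan(65/3) ≈ 87.36°
zero (s+8): 8 + j65 → |·| = √(8²+65²) = √4289 ≈ 65.49, ∠ = arctan(65/8) ≈ 82.98°
pole (s+50): 50 + j65 → |·| = √(50²+65²) = √6725 ≈ 82.006, ∠ = arctan(65/50) ≈ 52.43°
pole (s+100): 100 + j65 → |·| = √(100²+65²) = √14225 ≈ 119.27, ∠ = arctan(65/100) ≈ 33.02°
pole at origin: |s| = 65, ∠ = 90.00° (in denominator)
|L| = 2 · 4261.4 / 6.3576e+05 ≈ 0.013406
Gain = 20 log₁₀(0.013406) ≈ -37.45 dB

-37.5 dB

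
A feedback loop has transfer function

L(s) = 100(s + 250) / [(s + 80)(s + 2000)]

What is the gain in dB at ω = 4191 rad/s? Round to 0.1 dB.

At s = jω = j4191:
zero (s+250): 250 + j4191 → |·| = √(250²+4191²) = √17626981 ≈ 4198.4, ∠ = arctan(4191/250) ≈ 86.59°
pole (s+80): 80 + j4191 → |·| = √(80²+4191²) = √17570881 ≈ 4191.8, ∠ = arctan(4191/80) ≈ 88.91°
pole (s+2000): 2000 + j4191 → |·| = √(2000²+4191²) = √21564481 ≈ 4643.8, ∠ = arctan(4191/2000) ≈ 64.49°
|L| = 100 · 4198.4 / 1.9466e+07 ≈ 0.021568
Gain = 20 log₁₀(0.021568) ≈ -33.32 dB

-33.3 dB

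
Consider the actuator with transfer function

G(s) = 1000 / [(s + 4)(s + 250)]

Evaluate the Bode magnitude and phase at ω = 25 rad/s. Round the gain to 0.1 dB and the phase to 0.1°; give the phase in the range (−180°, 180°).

-16.1 dB, -86.6°

At s = jω = j25:
pole (s+4): 4 + j25 → |·| = √(4²+25²) = √641 ≈ 25.318, ∠ = arctan(25/4) ≈ 80.91°
pole (s+250): 250 + j25 → |·| = √(250²+25²) = √63125 ≈ 251.25, ∠ = arctan(25/250) ≈ 5.71°
|G| = 1000 / 6361.1 ≈ 0.15721
Gain = 20 log₁₀(0.15721) ≈ -16.07 dB
∠G = 0.00° − 86.62° = -86.62°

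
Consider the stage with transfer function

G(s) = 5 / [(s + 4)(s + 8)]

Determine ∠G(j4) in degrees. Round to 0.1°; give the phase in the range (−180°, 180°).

-71.6°

At s = jω = j4:
pole (s+4): 4 + j4 → |·| = √(4²+4²) = √32 ≈ 5.6569, ∠ = arctan(4/4) ≈ 45.00°
pole (s+8): 8 + j4 → |·| = √(8²+4²) = √80 ≈ 8.9443, ∠ = arctan(4/8) ≈ 26.57°
∠G = 0.00° − 71.57° = -71.57°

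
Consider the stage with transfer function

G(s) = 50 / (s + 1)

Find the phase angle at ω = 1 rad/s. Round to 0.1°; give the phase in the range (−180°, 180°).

-45.0°

Substitute s = j1:
Numerator: 50 = 50 + j0
Denominator: (j1) + 1 = 1 + j1
|N| = √(50² + 0²) ≈ 50, ∠N ≈ 0.00°
|D| = √(1² + 1²) ≈ 1.4142, ∠D ≈ 45.00°
∠G = 0.00° − 45.00° = -45.00°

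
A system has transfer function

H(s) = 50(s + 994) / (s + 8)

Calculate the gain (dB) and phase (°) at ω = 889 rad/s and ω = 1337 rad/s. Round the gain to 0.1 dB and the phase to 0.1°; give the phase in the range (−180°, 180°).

At s = jω = j889:
zero (s+994): 994 + j889 → |·| = √(994²+889²) = √1778357 ≈ 1333.6, ∠ = arctan(889/994) ≈ 41.81°
pole (s+8): 8 + j889 → |·| = √(8²+889²) = √790385 ≈ 889.04, ∠ = arctan(889/8) ≈ 89.48°
|H| = 50 · 1333.6 / 889.04 ≈ 75.002
Gain = 20 log₁₀(75.002) ≈ 37.50 dB
∠H = 41.81° − 89.48° = -47.67°

At s = jω = j1337:
zero (s+994): 994 + j1337 → |·| = √(994²+1337²) = √2775605 ≈ 1666, ∠ = arctan(1337/994) ≈ 53.37°
pole (s+8): 8 + j1337 → |·| = √(8²+1337²) = √1787633 ≈ 1337, ∠ = arctan(1337/8) ≈ 89.66°
|H| = 50 · 1666 / 1337 ≈ 62.304
Gain = 20 log₁₀(62.304) ≈ 35.89 dB
∠H = 53.37° − 89.66° = -36.29°

ω = 889: 37.5 dB, -47.7°; ω = 1337: 35.9 dB, -36.3°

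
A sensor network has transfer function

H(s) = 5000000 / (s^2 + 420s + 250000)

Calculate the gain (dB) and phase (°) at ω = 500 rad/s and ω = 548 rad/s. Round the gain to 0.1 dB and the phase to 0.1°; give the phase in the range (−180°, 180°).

ω = 500: 27.5 dB, -90.0°; ω = 548: 26.5 dB, -102.3°

At s = jω = j500:
quadratic: (j500)² + 420·j500 + 250000 = 0 + j210000 → |·| ≈ 2.1e+05, ∠ ≈ 90.00°
|H| = 5000000 / 2.1e+05 ≈ 23.81
Gain = 20 log₁₀(23.81) ≈ 27.54 dB
∠H = 0.00° − 90.00° = -90.00°

At s = jω = j548:
quadratic: (j548)² + 420·j548 + 250000 = -50304 + j230160 → |·| ≈ 2.3559e+05, ∠ ≈ 102.33°
|H| = 5000000 / 2.3559e+05 ≈ 21.223
Gain = 20 log₁₀(21.223) ≈ 26.54 dB
∠H = 0.00° − 102.33° = -102.33°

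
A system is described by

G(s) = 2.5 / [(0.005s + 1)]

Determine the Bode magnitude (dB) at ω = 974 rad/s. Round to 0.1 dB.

-6.0 dB

At ω = 974 rad/s:
pole (1 + j974·0.005) = 1 + j4.87 → |·| ≈ 4.9716, ∠ ≈ 78.40°
|G| = 2.5 · 1 / (4.9716) ≈ 0.50286
Gain = 20 log₁₀(0.50286) ≈ -5.97 dB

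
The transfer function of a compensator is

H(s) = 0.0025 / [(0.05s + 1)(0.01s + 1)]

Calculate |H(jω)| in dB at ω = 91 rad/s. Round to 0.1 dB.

At ω = 91 rad/s:
pole (1 + j91·0.05) = 1 + j4.55 → |·| ≈ 4.6586, ∠ ≈ 77.60°
pole (1 + j91·0.01) = 1 + j0.91 → |·| ≈ 1.3521, ∠ ≈ 42.30°
|H| = 0.0025 · 1 / (4.6586 · 1.3521) ≈ 0.0003969
Gain = 20 log₁₀(0.0003969) ≈ -68.03 dB

-68.0 dB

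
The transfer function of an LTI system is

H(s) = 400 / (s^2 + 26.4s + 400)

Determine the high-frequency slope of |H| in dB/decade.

-40 dB/decade

Each pole contributes −20 dB/decade at high frequency; each zero contributes +20 dB/decade.
Net: 0 zero(s) − 2 pole(s) → -40 dB/decade.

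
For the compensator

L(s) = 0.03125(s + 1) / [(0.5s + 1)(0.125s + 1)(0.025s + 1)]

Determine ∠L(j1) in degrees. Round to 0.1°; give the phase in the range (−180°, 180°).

At ω = 1 rad/s:
zero (1 + j1·1) = 1 + j1 → |·| ≈ 1.4142, ∠ ≈ 45.00°
pole (1 + j1·0.5) = 1 + j0.5 → |·| ≈ 1.118, ∠ ≈ 26.57°
pole (1 + j1·0.125) = 1 + j0.125 → |·| ≈ 1.0078, ∠ ≈ 7.13°
pole (1 + j1·0.025) = 1 + j0.025 → |·| ≈ 1.0003, ∠ ≈ 1.43°
∠L = (45.00°) − (26.57° + 7.13° + 1.43°) = 9.87°

9.9°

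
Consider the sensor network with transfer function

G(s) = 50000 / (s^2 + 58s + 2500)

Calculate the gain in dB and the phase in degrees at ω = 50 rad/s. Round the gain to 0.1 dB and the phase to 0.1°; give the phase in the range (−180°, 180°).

24.7 dB, -90.0°

At s = jω = j50:
quadratic: (j50)² + 58·j50 + 2500 = 0 + j2900 → |·| ≈ 2900, ∠ ≈ 90.00°
|G| = 50000 / 2900 ≈ 17.241
Gain = 20 log₁₀(17.241) ≈ 24.73 dB
∠G = 0.00° − 90.00° = -90.00°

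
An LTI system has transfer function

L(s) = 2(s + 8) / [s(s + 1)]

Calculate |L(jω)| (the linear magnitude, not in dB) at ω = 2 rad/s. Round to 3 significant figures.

At s = jω = j2:
zero (s+8): 8 + j2 → |·| = √(8²+2²) = √68 ≈ 8.2462, ∠ = arctan(2/8) ≈ 14.04°
pole (s+1): 1 + j2 → |·| = √(1²+2²) = √5 ≈ 2.2361, ∠ = arctan(2/1) ≈ 63.43°
pole at origin: |s| = 2, ∠ = 90.00° (in denominator)
|L| = 2 · 8.2462 / 4.4722 ≈ 3.6878

3.69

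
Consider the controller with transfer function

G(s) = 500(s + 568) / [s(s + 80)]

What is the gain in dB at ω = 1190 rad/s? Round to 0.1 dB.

At s = jω = j1190:
zero (s+568): 568 + j1190 → |·| = √(568²+1190²) = √1738724 ≈ 1318.6, ∠ = arctan(1190/568) ≈ 64.48°
pole (s+80): 80 + j1190 → |·| = √(80²+1190²) = √1422500 ≈ 1192.7, ∠ = arctan(1190/80) ≈ 86.15°
pole at origin: |s| = 1190, ∠ = 90.00° (in denominator)
|G| = 500 · 1318.6 / 1.4193e+06 ≈ 0.46452
Gain = 20 log₁₀(0.46452) ≈ -6.66 dB

-6.7 dB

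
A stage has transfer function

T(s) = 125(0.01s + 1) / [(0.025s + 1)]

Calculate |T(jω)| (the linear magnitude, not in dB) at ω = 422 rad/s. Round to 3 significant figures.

At ω = 422 rad/s:
zero (1 + j422·0.01) = 1 + j4.22 → |·| ≈ 4.3369, ∠ ≈ 76.67°
pole (1 + j422·0.025) = 1 + j10.55 → |·| ≈ 10.597, ∠ ≈ 84.59°
|T| = 125 · 4.3369 / (10.597) ≈ 51.157

51.2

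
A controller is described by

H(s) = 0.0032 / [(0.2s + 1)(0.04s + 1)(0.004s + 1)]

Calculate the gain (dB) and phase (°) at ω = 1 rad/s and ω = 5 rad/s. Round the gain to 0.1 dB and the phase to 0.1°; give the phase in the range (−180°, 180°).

ω = 1: -50.1 dB, -13.8°; ω = 5: -53.1 dB, -57.5°

At ω = 1 rad/s:
pole (1 + j1·0.2) = 1 + j0.2 → |·| ≈ 1.0198, ∠ ≈ 11.31°
pole (1 + j1·0.04) = 1 + j0.04 → |·| ≈ 1.0008, ∠ ≈ 2.29°
pole (1 + j1·0.004) = 1 + j0.004 → |·| ≈ 1, ∠ ≈ 0.23°
|H| = 0.0032 · 1 / (1.0198 · 1.0008 · 1) ≈ 0.0031354
Gain = 20 log₁₀(0.0031354) ≈ -50.07 dB
∠H = (0°) − (11.31° + 2.29° + 0.23°) = -13.83°

At ω = 5 rad/s:
pole (1 + j5·0.2) = 1 + j1 → |·| ≈ 1.4142, ∠ ≈ 45.00°
pole (1 + j5·0.04) = 1 + j0.2 → |·| ≈ 1.0198, ∠ ≈ 11.31°
pole (1 + j5·0.004) = 1 + j0.02 → |·| ≈ 1.0002, ∠ ≈ 1.15°
|H| = 0.0032 · 1 / (1.4142 · 1.0198 · 1.0002) ≈ 0.0022184
Gain = 20 log₁₀(0.0022184) ≈ -53.08 dB
∠H = (0°) − (45.00° + 11.31° + 1.15°) = -57.46°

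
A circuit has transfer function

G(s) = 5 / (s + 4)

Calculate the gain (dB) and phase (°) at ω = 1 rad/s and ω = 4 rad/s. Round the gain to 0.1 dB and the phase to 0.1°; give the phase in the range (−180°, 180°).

ω = 1: 1.7 dB, -14.0°; ω = 4: -1.1 dB, -45.0°

Substitute s = j1:
Numerator: 5 = 5 + j0
Denominator: (j1) + 4 = 4 + j1
|N| = √(5² + 0²) ≈ 5, ∠N ≈ 0.00°
|D| = √(4² + 1²) ≈ 4.1231, ∠D ≈ 14.04°
|G| = 5 / 4.1231 ≈ 1.2127
Gain = 20 log₁₀(1.2127) ≈ 1.68 dB
∠G = 0.00° − 14.04° = -14.04°

Substitute s = j4:
Numerator: 5 = 5 + j0
Denominator: (j4) + 4 = 4 + j4
|N| = √(5² + 0²) ≈ 5, ∠N ≈ 0.00°
|D| = √(4² + 4²) ≈ 5.6569, ∠D ≈ 45.00°
|G| = 5 / 5.6569 ≈ 0.88388
Gain = 20 log₁₀(0.88388) ≈ -1.07 dB
∠G = 0.00° − 45.00° = -45.00°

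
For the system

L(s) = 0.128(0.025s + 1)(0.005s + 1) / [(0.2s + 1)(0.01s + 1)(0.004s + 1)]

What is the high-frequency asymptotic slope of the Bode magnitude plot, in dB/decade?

Each pole contributes −20 dB/decade at high frequency; each zero contributes +20 dB/decade.
Net: 2 zero(s) − 3 pole(s) → -20 dB/decade.

-20 dB/decade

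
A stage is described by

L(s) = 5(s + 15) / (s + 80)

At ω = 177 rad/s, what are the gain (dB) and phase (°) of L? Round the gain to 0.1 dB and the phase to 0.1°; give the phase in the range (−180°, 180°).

At s = jω = j177:
zero (s+15): 15 + j177 → |·| = √(15²+177²) = √31554 ≈ 177.63, ∠ = arctan(177/15) ≈ 85.16°
pole (s+80): 80 + j177 → |·| = √(80²+177²) = √37729 ≈ 194.24, ∠ = arctan(177/80) ≈ 65.68°
|L| = 5 · 177.63 / 194.24 ≈ 4.5724
Gain = 20 log₁₀(4.5724) ≈ 13.20 dB
∠L = 85.16° − 65.68° = 19.48°

13.2 dB, 19.5°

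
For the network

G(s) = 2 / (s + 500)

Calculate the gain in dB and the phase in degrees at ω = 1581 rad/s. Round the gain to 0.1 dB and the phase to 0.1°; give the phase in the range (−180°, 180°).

-58.4 dB, -72.5°

At s = jω = j1581:
pole (s+500): 500 + j1581 → |·| = √(500²+1581²) = √2749561 ≈ 1658.2, ∠ = arctan(1581/500) ≈ 72.45°
|G| = 2 / 1658.2 ≈ 0.0012061
Gain = 20 log₁₀(0.0012061) ≈ -58.37 dB
∠G = 0.00° − 72.45° = -72.45°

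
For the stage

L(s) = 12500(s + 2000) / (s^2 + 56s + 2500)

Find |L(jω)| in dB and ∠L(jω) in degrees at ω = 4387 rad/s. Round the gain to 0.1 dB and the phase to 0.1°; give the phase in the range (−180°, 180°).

At s = jω = j4387:
zero (s+2000): 2000 + j4387 → |·| = √(2000²+4387²) = √23245769 ≈ 4821.4, ∠ = arctan(4387/2000) ≈ 65.49°
quadratic: (j4387)² + 56·j4387 + 2500 = -19243269 + j245672 → |·| ≈ 1.9245e+07, ∠ ≈ 179.27°
|L| = 12500 · 4821.4 / 1.9245e+07 ≈ 3.1316
Gain = 20 log₁₀(3.1316) ≈ 9.92 dB
∠L = 65.49° − 179.27° = -113.78°

9.9 dB, -113.8°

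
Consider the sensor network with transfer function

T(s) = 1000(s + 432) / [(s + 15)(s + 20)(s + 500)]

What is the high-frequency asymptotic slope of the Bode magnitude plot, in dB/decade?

-40 dB/decade

Each pole contributes −20 dB/decade at high frequency; each zero contributes +20 dB/decade.
Net: 1 zero(s) − 3 pole(s) → -40 dB/decade.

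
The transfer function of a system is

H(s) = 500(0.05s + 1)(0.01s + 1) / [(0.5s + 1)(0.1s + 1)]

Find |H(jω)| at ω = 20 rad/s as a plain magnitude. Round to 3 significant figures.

32.1

At ω = 20 rad/s:
zero (1 + j20·0.05) = 1 + j1 → |·| ≈ 1.4142, ∠ ≈ 45.00°
zero (1 + j20·0.01) = 1 + j0.2 → |·| ≈ 1.0198, ∠ ≈ 11.31°
pole (1 + j20·0.5) = 1 + j10 → |·| ≈ 10.05, ∠ ≈ 84.29°
pole (1 + j20·0.1) = 1 + j2 → |·| ≈ 2.2361, ∠ ≈ 63.43°
|H| = 500 · 1.4142 · 1.0198 / (10.05 · 2.2361) ≈ 32.088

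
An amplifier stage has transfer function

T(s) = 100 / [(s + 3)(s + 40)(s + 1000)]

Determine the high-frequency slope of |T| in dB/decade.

Each pole contributes −20 dB/decade at high frequency; each zero contributes +20 dB/decade.
Net: 0 zero(s) − 3 pole(s) → -60 dB/decade.

-60 dB/decade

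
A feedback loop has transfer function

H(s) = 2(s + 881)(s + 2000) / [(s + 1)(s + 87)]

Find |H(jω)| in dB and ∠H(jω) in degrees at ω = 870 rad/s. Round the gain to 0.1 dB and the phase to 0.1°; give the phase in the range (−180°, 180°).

17.0 dB, -106.1°

At s = jω = j870:
zero (s+881): 881 + j870 → |·| = √(881²+870²) = √1533061 ≈ 1238.2, ∠ = arctan(870/881) ≈ 44.64°
zero (s+2000): 2000 + j870 → |·| = √(2000²+870²) = √4756900 ≈ 2181, ∠ = arctan(870/2000) ≈ 23.51°
pole (s+1): 1 + j870 → |·| = √(1²+870²) = √756901 ≈ 870, ∠ = arctan(870/1) ≈ 89.93°
pole (s+87): 87 + j870 → |·| = √(87²+870²) = √764469 ≈ 874.34, ∠ = arctan(870/87) ≈ 84.29°
|H| = 2 · 2.7005e+06 / 7.6068e+05 ≈ 7.1002
Gain = 20 log₁₀(7.1002) ≈ 17.03 dB
∠H = 68.15° − 174.22° = -106.07°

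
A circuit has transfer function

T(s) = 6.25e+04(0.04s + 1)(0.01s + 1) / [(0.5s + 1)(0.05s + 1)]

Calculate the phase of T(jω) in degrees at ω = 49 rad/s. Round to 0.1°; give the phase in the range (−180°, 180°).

-66.4°

At ω = 49 rad/s:
zero (1 + j49·0.04) = 1 + j1.96 → |·| ≈ 2.2004, ∠ ≈ 62.97°
zero (1 + j49·0.01) = 1 + j0.49 → |·| ≈ 1.1136, ∠ ≈ 26.10°
pole (1 + j49·0.5) = 1 + j24.5 → |·| ≈ 24.52, ∠ ≈ 87.66°
pole (1 + j49·0.05) = 1 + j2.45 → |·| ≈ 2.6462, ∠ ≈ 67.80°
∠T = (62.97° + 26.10°) − (87.66° + 67.80°) = -66.39°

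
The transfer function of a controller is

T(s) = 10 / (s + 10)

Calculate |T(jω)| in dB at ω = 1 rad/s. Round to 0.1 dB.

Substitute s = j1:
Numerator: 10 = 10 + j0
Denominator: (j1) + 10 = 10 + j1
|N| = √(10² + 0²) ≈ 10, ∠N ≈ 0.00°
|D| = √(10² + 1²) ≈ 10.05, ∠D ≈ 5.71°
|T| = 10 / 10.05 ≈ 0.99502
Gain = 20 log₁₀(0.99502) ≈ -0.04 dB

-0.0 dB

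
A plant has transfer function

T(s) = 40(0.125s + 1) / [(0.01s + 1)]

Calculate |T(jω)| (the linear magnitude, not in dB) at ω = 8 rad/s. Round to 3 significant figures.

56.4

At ω = 8 rad/s:
zero (1 + j8·0.125) = 1 + j1 → |·| ≈ 1.4142, ∠ ≈ 45.00°
pole (1 + j8·0.01) = 1 + j0.08 → |·| ≈ 1.0032, ∠ ≈ 4.57°
|T| = 40 · 1.4142 / (1.0032) ≈ 56.388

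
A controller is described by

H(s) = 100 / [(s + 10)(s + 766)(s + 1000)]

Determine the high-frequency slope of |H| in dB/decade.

-60 dB/decade

Each pole contributes −20 dB/decade at high frequency; each zero contributes +20 dB/decade.
Net: 0 zero(s) − 3 pole(s) → -60 dB/decade.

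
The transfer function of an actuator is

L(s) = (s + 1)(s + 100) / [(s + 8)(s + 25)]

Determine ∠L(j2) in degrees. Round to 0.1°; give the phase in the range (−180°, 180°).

46.0°

At s = jω = j2:
zero (s+1): 1 + j2 → |·| = √(1²+2²) = √5 ≈ 2.2361, ∠ = arctan(2/1) ≈ 63.43°
zero (s+100): 100 + j2 → |·| = √(100²+2²) = √10004 ≈ 100.02, ∠ = arctan(2/100) ≈ 1.15°
pole (s+8): 8 + j2 → |·| = √(8²+2²) = √68 ≈ 8.2462, ∠ = arctan(2/8) ≈ 14.04°
pole (s+25): 25 + j2 → |·| = √(25²+2²) = √629 ≈ 25.08, ∠ = arctan(2/25) ≈ 4.57°
∠L = 64.58° − 18.61° = 45.97°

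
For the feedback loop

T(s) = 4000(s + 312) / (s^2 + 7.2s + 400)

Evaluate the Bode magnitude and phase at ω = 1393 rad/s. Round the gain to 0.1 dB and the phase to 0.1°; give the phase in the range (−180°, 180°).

9.4 dB, -102.3°

At s = jω = j1393:
zero (s+312): 312 + j1393 → |·| = √(312²+1393²) = √2037793 ≈ 1427.5, ∠ = arctan(1393/312) ≈ 77.38°
quadratic: (j1393)² + 7.2·j1393 + 400 = -1940049 + j10029.6 → |·| ≈ 1.9401e+06, ∠ ≈ 179.70°
|T| = 4000 · 1427.5 / 1.9401e+06 ≈ 2.9431
Gain = 20 log₁₀(2.9431) ≈ 9.38 dB
∠T = 77.38° − 179.70° = -102.32°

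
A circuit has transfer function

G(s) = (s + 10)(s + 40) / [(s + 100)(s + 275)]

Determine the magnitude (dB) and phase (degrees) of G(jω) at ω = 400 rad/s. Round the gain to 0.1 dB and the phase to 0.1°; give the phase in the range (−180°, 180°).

-1.9 dB, 41.4°

At s = jω = j400:
zero (s+10): 10 + j400 → |·| = √(10²+400²) = √160100 ≈ 400.12, ∠ = arctan(400/10) ≈ 88.57°
zero (s+40): 40 + j400 → |·| = √(40²+400²) = √161600 ≈ 402, ∠ = arctan(400/40) ≈ 84.29°
pole (s+100): 100 + j400 → |·| = √(100²+400²) = √170000 ≈ 412.31, ∠ = arctan(400/100) ≈ 75.96°
pole (s+275): 275 + j400 → |·| = √(275²+400²) = √235625 ≈ 485.41, ∠ = arctan(400/275) ≈ 55.49°
|G| = 1 · 1.6085e+05 / 2.0014e+05 ≈ 0.80369
Gain = 20 log₁₀(0.80369) ≈ -1.90 dB
∠G = 172.86° − 131.45° = 41.41°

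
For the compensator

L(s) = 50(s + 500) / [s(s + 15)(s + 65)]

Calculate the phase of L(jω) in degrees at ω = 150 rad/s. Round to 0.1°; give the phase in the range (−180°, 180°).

At s = jω = j150:
zero (s+500): 500 + j150 → |·| = √(500²+150²) = √272500 ≈ 522.02, ∠ = arctan(150/500) ≈ 16.70°
pole (s+15): 15 + j150 → |·| = √(15²+150²) = √22725 ≈ 150.75, ∠ = arctan(150/15) ≈ 84.29°
pole (s+65): 65 + j150 → |·| = √(65²+150²) = √26725 ≈ 163.48, ∠ = arctan(150/65) ≈ 66.57°
pole at origin: |s| = 150, ∠ = 90.00° (in denominator)
∠L = 16.70° − 240.86° = -224.16° ≡ 135.84° (principal value)

135.8°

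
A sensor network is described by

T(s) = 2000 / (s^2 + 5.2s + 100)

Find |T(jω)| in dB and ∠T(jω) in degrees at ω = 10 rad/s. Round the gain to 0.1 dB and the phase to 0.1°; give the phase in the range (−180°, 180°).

31.7 dB, -90.0°

At s = jω = j10:
quadratic: (j10)² + 5.2·j10 + 100 = 0 + j52 → |·| ≈ 52, ∠ ≈ 90.00°
|T| = 2000 / 52 ≈ 38.462
Gain = 20 log₁₀(38.462) ≈ 31.70 dB
∠T = 0.00° − 90.00° = -90.00°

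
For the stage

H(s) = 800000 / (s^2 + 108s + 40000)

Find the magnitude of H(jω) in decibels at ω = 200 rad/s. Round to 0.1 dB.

31.4 dB

At s = jω = j200:
quadratic: (j200)² + 108·j200 + 40000 = 0 + j21600 → |·| ≈ 21600, ∠ ≈ 90.00°
|H| = 800000 / 21600 ≈ 37.037
Gain = 20 log₁₀(37.037) ≈ 31.37 dB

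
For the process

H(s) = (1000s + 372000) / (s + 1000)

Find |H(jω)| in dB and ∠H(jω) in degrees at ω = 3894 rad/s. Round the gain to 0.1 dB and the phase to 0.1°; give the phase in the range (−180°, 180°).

Substitute s = j3894:
Numerator: 1000(j3894) + 372000 = 372000 + j3894000
Denominator: (j3894) + 1000 = 1000 + j3894
|N| = √(372000² + 3894000²) ≈ 3.9117e+06, ∠N ≈ 84.54°
|D| = √(1000² + 3894²) ≈ 4020.4, ∠D ≈ 75.60°
|H| = 3.9117e+06 / 4020.4 ≈ 972.96
Gain = 20 log₁₀(972.96) ≈ 59.76 dB
∠H = 84.54° − 75.60° = 8.94°

59.8 dB, 8.9°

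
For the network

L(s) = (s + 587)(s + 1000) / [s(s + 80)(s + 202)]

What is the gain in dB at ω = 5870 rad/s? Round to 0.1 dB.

-75.2 dB

At s = jω = j5870:
zero (s+587): 587 + j5870 → |·| = √(587²+5870²) = √34801469 ≈ 5899.3, ∠ = arctan(5870/587) ≈ 84.29°
zero (s+1000): 1000 + j5870 → |·| = √(1000²+5870²) = √35456900 ≈ 5954.6, ∠ = arctan(5870/1000) ≈ 80.33°
pole (s+80): 80 + j5870 → |·| = √(80²+5870²) = √34463300 ≈ 5870.5, ∠ = arctan(5870/80) ≈ 89.22°
pole (s+202): 202 + j5870 → |·| = √(202²+5870²) = √34497704 ≈ 5873.5, ∠ = arctan(5870/202) ≈ 88.03°
pole at origin: |s| = 5870, ∠ = 90.00° (in denominator)
|L| = 1 · 3.5128e+07 / 2.024e+11 ≈ 0.00017356
Gain = 20 log₁₀(0.00017356) ≈ -75.21 dB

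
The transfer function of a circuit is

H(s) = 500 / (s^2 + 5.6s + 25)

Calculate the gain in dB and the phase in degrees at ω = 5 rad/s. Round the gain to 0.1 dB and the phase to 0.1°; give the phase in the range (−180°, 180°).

25.0 dB, -90.0°

At s = jω = j5:
quadratic: (j5)² + 5.6·j5 + 25 = 0 + j28 → |·| ≈ 28, ∠ ≈ 90.00°
|H| = 500 / 28 ≈ 17.857
Gain = 20 log₁₀(17.857) ≈ 25.04 dB
∠H = 0.00° − 90.00° = -90.00°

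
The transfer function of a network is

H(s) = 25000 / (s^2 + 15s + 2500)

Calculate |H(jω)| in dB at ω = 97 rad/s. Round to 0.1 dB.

11.0 dB

At s = jω = j97:
quadratic: (j97)² + 15·j97 + 2500 = -6909 + j1455 → |·| ≈ 7060.5, ∠ ≈ 168.11°
|H| = 25000 / 7060.5 ≈ 3.5408
Gain = 20 log₁₀(3.5408) ≈ 10.98 dB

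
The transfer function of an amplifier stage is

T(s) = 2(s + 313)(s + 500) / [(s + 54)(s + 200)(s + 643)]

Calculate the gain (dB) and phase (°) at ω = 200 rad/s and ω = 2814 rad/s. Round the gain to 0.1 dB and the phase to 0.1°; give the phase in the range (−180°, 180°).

At s = jω = j200:
zero (s+313): 313 + j200 → |·| = √(313²+200²) = √137969 ≈ 371.44, ∠ = arctan(200/313) ≈ 32.58°
zero (s+500): 500 + j200 → |·| = √(500²+200²) = √290000 ≈ 538.52, ∠ = arctan(200/500) ≈ 21.80°
pole (s+54): 54 + j200 → |·| = √(54²+200²) = √42916 ≈ 207.16, ∠ = arctan(200/54) ≈ 74.89°
pole (s+200): 200 + j200 → |·| = √(200²+200²) = √80000 ≈ 282.84, ∠ = arctan(200/200) ≈ 45.00°
pole (s+643): 643 + j200 → |·| = √(643²+200²) = √453449 ≈ 673.39, ∠ = arctan(200/643) ≈ 17.28°
|T| = 2 · 2.0003e+05 / 3.9456e+07 ≈ 0.010139
Gain = 20 log₁₀(0.010139) ≈ -39.88 dB
∠T = 54.38° − 137.17° = -82.79°

At s = jω = j2814:
zero (s+313): 313 + j2814 → |·| = √(313²+2814²) = √8016565 ≈ 2831.4, ∠ = arctan(2814/313) ≈ 83.65°
zero (s+500): 500 + j2814 → |·| = √(500²+2814²) = √8168596 ≈ 2858.1, ∠ = arctan(2814/500) ≈ 79.92°
pole (s+54): 54 + j2814 → |·| = √(54²+2814²) = √7921512 ≈ 2814.5, ∠ = arctan(2814/54) ≈ 88.90°
pole (s+200): 200 + j2814 → |·| = √(200²+2814²) = √7958596 ≈ 2821.1, ∠ = arctan(2814/200) ≈ 85.93°
pole (s+643): 643 + j2814 → |·| = √(643²+2814²) = √8332045 ≈ 2886.5, ∠ = arctan(2814/643) ≈ 77.13°
|T| = 2 · 8.0924e+06 / 2.2919e+10 ≈ 0.00070617
Gain = 20 log₁₀(0.00070617) ≈ -63.02 dB
∠T = 163.57° − 251.96° = -88.39°

ω = 200: -39.9 dB, -82.8°; ω = 2814: -63.0 dB, -88.4°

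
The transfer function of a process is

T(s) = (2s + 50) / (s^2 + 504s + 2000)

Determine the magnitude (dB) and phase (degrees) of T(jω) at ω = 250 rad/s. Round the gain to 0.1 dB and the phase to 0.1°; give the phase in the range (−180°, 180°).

Substitute s = j250:
Numerator: 2(j250) + 50 = 50 + j500
Denominator: (j250)^2 + 504(j250) + 2000 = -60500 + j126000
|N| = √(50² + 500²) ≈ 502.49, ∠N ≈ 84.29°
|D| = √(60500² + 126000²) ≈ 1.3977e+05, ∠D ≈ 115.65°
|T| = 502.49 / 1.3977e+05 ≈ 0.0035951
Gain = 20 log₁₀(0.0035951) ≈ -48.89 dB
∠T = 84.29° − 115.65° = -31.36°

-48.9 dB, -31.4°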